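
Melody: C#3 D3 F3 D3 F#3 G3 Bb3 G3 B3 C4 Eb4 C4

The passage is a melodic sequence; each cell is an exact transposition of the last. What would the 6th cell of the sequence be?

Unit = 4 notes; the statements start on C#3, F#3, B3, moving up a 4th each time.
Continuing the starts: E4 → A4 → D5.
So cell 6 is D5 Eb5 Gb5 Eb5.

D5 Eb5 Gb5 Eb5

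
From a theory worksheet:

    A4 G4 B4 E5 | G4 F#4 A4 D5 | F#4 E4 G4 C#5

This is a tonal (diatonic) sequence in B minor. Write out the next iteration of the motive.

With a 4-note motive the entries are A4, G4, F#4, each down a 2nd from the previous.
So cell 4 is E4 D4 F#4 B4.

E4 D4 F#4 B4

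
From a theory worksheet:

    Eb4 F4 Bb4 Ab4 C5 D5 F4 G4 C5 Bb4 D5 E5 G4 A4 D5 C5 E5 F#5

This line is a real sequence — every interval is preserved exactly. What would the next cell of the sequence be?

A4 B4 E5 D5 F#5 G#5

The 6-note cells begin on Eb4, F4, G4 — each up a 2nd from the last.
So cell 4 is A4 B4 E5 D5 F#5 G#5.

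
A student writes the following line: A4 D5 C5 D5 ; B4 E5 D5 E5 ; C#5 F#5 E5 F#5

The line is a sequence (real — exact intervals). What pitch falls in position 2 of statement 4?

The unit is 4 notes. Position-2 pitches of the 3 shown cells: D5, E5, F#5.
From F#5, up a 2nd gives G#5.

G#5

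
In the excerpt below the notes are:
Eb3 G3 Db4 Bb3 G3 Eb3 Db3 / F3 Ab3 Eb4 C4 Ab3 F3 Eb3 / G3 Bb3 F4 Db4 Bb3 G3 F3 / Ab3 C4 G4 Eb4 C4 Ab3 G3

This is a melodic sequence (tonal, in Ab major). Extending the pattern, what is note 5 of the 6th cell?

With 7-note cells, note 5 of each statement runs G3, Ab3, Bb3, C4.
Extending up a 2nd: Db4 → Eb4.

Eb4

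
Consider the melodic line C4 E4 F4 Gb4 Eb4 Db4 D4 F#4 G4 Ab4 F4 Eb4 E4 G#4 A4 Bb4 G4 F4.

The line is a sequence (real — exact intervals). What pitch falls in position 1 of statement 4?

Grouping in 6s, the 1st note of each cell is C4, D4, E4.
From E4, up a 2nd gives F#4.

F#4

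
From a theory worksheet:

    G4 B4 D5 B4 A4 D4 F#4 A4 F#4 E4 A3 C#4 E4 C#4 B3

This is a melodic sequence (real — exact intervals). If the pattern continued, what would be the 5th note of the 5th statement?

C#3

Grouping in 5s, the 5th note of each cell is A4, E4, B3.
Each moves down a 4th. Continuing: F#3 → C#3.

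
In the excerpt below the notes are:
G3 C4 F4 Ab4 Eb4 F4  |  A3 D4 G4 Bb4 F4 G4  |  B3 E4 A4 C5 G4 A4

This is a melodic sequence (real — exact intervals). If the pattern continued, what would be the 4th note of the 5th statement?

E5

The unit is 6 notes. Position-4 pitches of the 3 shown cells: Ab4, Bb4, C5.
Carrying that up a 2nd forward: D5 → E5.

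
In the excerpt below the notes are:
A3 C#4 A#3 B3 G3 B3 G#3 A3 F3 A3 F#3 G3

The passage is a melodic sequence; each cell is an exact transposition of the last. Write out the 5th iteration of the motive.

Db3 F3 D3 Eb3

With a 4-note motive the entries are A3, G3, F3, each down a 2nd from the previous.
Carrying on: Eb3 → Db3.
Statement 5 starts on Db3 and keeps the same exact contour: Db3 F3 D3 Eb3.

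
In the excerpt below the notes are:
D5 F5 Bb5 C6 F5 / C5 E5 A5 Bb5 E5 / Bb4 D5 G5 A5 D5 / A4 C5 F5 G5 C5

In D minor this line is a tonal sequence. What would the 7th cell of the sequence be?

With a 5-note motive the entries are D5, C5, Bb4, A4, each down a 2nd from the previous.
Carrying on: G4 → F4 → E4.
So cell 7 is E4 G4 C5 D5 G4.

E4 G4 C5 D5 G4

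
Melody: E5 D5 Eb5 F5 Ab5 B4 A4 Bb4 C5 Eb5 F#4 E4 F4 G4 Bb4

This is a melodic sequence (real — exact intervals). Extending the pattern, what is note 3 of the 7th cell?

The unit is 5 notes. Position-3 pitches of the 3 shown cells: Eb5, Bb4, F4.
Carrying that down a 4th forward: C4 → G3 → D3 → A2.

A2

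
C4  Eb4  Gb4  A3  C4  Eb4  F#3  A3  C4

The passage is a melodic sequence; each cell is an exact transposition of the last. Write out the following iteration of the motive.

With a 3-note motive the entries are C4, A3, F#3, each down a 3rd from the previous.
Statement 4 starts on D#3 and keeps the same exact contour: D#3 F#3 A3.

D#3 F#3 A3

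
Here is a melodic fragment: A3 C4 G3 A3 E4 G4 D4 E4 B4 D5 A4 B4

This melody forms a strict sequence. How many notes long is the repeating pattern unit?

Try groups of 4 (3 cells in 12 notes):
A3 C4 G3 A3 | E4 G4 D4 E4 | B4 D5 A4 B4
Each cell is the previous one up a 5th — so the unit is 4 notes.

4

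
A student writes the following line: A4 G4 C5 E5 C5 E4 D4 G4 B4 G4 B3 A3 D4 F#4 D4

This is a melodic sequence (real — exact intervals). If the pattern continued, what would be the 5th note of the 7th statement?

Grouping in 5s, the 5th note of each cell is C5, G4, D4.
Each moves down a 4th. Continuing: A3 → E3 → B2 → F#2.

F#2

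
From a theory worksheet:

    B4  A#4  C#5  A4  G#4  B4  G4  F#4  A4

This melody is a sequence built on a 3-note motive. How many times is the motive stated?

9 notes in groups of 3 gives 9/3 = 3 statements.
Starts: B4, A4, G4 — each down a 2nd.

3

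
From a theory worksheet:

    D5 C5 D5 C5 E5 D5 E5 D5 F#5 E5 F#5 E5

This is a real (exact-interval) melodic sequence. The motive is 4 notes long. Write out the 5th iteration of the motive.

The 4-note cells begin on D5, E5, F#5 — each up a 2nd from the last.
Carrying on: G#5 → A#5.
From A#5 the exact shape gives A#5 G#5 A#5 G#5.

A#5 G#5 A#5 G#5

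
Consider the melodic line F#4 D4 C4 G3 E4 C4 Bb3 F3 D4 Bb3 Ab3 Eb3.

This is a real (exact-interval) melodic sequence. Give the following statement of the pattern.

C4 Ab3 Gb3 Db3

Unit = 4 notes; the statements start on F#4, E4, D4, moving down a 2nd each time.
Statement 4 starts on C4 and keeps the same exact contour: C4 Ab3 Gb3 Db3.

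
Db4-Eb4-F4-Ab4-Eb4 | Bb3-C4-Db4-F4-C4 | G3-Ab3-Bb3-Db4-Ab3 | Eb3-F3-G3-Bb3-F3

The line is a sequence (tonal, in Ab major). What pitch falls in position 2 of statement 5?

The unit is 5 notes. Position-2 pitches of the 4 shown cells: Eb4, C4, Ab3, F3.
One more down a 3rd gives Db3.

Db3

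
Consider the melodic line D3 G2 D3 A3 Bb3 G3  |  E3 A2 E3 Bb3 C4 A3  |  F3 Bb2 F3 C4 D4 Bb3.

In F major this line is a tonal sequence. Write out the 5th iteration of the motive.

A3 D3 A3 E4 F4 D4

Unit = 6 notes; the statements start on D3, E3, F3, moving up a 2nd each time.
Carrying on: G3 → A3.
So cell 5 is A3 D3 A3 E4 F4 D4.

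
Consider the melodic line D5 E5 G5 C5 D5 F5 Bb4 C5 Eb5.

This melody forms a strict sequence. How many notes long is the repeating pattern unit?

Try groups of 3 (3 cells in 9 notes):
D5 E5 G5 | C5 D5 F5 | Bb4 C5 Eb5
That's a consistent down a 2nd shift per cell, and no other grouping gives one.

3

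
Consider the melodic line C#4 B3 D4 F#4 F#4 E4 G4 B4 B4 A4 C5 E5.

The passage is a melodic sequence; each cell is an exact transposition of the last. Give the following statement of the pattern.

E5 D5 F5 A5

Taking 4-note groups, the heads are C#4, F#4, B4: the pattern moves up a 4th.
So cell 4 is E5 D5 F5 A5.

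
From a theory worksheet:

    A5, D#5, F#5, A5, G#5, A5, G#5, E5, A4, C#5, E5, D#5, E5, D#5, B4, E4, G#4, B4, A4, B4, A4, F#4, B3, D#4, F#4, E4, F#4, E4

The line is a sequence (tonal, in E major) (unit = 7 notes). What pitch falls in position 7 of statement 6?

F#3

The unit is 7 notes. Position-7 pitches of the 4 shown cells: G#5, D#5, A4, E4.
Each moves down a 4th. Continuing: B3 → F#3.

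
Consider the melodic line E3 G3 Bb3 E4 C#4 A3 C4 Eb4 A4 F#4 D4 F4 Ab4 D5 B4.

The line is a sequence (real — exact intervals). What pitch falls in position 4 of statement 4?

G5

The unit is 5 notes. Position-4 pitches of the 3 shown cells: E4, A4, D5.
One more up a 4th gives G5.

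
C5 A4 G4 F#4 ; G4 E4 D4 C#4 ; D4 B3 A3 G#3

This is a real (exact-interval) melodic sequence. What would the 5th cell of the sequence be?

With a 4-note motive the entries are C5, G4, D4, each down a 4th from the previous.
Continuing the starts: A3 → E3.
Statement 5 starts on E3 and keeps the same exact contour: E3 C#3 B2 A#2.

E3 C#3 B2 A#2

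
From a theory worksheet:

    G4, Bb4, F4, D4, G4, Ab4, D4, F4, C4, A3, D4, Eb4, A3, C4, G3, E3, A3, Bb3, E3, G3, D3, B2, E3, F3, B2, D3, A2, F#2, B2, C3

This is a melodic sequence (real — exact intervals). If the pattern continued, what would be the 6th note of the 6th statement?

G2

With 6-note cells, note 6 of each statement runs Ab4, Eb4, Bb3, F3, C3.
Each moves down a 4th; the next is G2.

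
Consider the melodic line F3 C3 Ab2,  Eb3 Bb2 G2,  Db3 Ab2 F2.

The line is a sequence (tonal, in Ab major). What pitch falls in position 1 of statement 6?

Ab2

The unit is 3 notes. Position-1 pitches of the 3 shown cells: F3, Eb3, Db3.
Carrying that down a 2nd forward: C3 → Bb2 → Ab2.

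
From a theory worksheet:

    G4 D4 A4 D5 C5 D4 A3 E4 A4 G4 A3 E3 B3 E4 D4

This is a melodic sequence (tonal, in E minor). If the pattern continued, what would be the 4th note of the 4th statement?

Grouping in 5s, the 4th note of each cell is D5, A4, E4.
From E4, down a 4th gives B3.

B3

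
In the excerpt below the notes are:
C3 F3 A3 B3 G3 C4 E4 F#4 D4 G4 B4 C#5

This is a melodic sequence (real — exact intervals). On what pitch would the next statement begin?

A4

The 4-note cells begin on C3, G3, D4 — each up a 5th from the last.
The next head, up a 5th from D4, is A4.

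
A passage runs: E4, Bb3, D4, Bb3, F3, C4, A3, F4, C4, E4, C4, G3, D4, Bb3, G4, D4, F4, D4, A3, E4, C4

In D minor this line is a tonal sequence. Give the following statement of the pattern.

The 7-note cells begin on E4, F4, G4 — each up a 2nd from the last.
Statement 4 starts on A4 and keeps the same diatonic contour: A4 E4 G4 E4 Bb3 F4 D4.

A4 E4 G4 E4 Bb3 F4 D4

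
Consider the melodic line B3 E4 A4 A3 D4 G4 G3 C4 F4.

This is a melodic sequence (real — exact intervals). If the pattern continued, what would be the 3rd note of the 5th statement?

Db4

With 3-note cells, note 3 of each statement runs A4, G4, F4.
Extending down a 2nd: Eb4 → Db4.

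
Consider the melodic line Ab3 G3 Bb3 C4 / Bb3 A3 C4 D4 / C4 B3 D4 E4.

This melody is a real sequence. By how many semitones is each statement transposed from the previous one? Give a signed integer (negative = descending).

2

Taking 4-note groups, the heads are Ab3, Bb3, C4: the pattern moves up a 2nd.
Counting half-steps from Ab3 to Bb3: 2.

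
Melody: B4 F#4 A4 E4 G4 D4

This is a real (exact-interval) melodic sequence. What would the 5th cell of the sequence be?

Eb4 Bb3

The 2-note cells begin on B4, A4, G4 — each down a 2nd from the last.
Continuing the starts: F4 → Eb4.
So cell 5 is Eb4 Bb3.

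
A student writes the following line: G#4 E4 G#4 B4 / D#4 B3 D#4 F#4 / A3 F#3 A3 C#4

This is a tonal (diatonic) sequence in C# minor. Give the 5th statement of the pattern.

B2 G#2 B2 D#3

Taking 4-note groups, the heads are G#4, D#4, A3: the pattern moves down a 4th.
Extending down a 4th: E3 → B2.
Statement 5 starts on B2 and keeps the same diatonic contour: B2 G#2 B2 D#3.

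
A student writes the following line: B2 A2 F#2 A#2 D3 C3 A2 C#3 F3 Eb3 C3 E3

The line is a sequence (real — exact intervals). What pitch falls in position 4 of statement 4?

G3

The unit is 4 notes. Position-4 pitches of the 3 shown cells: A#2, C#3, E3.
One more up a 3rd gives G3.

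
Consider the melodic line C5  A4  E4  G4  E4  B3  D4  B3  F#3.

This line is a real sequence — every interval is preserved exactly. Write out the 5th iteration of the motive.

E3 C#3 G#2

The 3-note cells begin on C5, G4, D4 — each down a 4th from the last.
Carrying on: A3 → E3.
So cell 5 is E3 C#3 G#2.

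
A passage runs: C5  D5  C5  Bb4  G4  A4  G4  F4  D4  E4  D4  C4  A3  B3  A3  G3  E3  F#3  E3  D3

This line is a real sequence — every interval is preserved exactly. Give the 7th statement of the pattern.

The 4-note cells begin on C5, G4, D4, A3, E3 — each down a 4th from the last.
Carrying on: B2 → F#2.
So cell 7 is F#2 G#2 F#2 E2.

F#2 G#2 F#2 E2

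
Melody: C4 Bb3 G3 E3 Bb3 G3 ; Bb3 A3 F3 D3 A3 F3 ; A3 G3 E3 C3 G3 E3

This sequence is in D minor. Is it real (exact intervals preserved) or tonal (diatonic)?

Every note is diatonic to D minor.
Cell 1 has -2 semitones from note 1 to 2, but cell 2 has -1 — the interval quality changes while the contour stays the same, which is the hallmark of a tonal sequence.

tonal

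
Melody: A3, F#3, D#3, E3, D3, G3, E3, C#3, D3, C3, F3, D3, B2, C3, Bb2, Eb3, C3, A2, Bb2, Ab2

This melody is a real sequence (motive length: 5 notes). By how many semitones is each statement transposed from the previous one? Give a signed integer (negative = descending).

With a 5-note motive the entries are A3, G3, F3, Eb3, each down a 2nd from the previous.
A3 to G3 spans -2 semitones.

-2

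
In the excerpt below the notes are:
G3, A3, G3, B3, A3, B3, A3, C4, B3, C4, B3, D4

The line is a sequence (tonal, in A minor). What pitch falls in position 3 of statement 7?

The unit is 4 notes. Position-3 pitches of the 3 shown cells: G3, A3, B3.
Carrying that up a 2nd forward: C4 → D4 → E4 → F4.

F4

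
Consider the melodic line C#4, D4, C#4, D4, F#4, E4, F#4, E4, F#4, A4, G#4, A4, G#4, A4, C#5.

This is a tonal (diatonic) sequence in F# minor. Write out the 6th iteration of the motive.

F#5 G#5 F#5 G#5 B5

The 5-note cells begin on C#4, E4, G#4 — each up a 3rd from the last.
Carrying on: B4 → D5 → F#5.
So cell 6 is F#5 G#5 F#5 G#5 B5.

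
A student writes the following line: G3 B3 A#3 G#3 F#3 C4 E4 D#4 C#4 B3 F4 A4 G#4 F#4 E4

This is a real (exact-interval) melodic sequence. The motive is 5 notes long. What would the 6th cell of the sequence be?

With a 5-note motive the entries are G3, C4, F4, each up a 4th from the previous.
Continuing the starts: Bb4 → Eb5 → Ab5.
So cell 6 is Ab5 C6 B5 A5 G5.

Ab5 C6 B5 A5 G5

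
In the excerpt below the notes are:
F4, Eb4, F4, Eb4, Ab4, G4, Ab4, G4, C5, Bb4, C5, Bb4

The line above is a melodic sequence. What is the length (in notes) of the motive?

4

Try groups of 4 (3 cells in 12 notes):
F4 Eb4 F4 Eb4 | Ab4 G4 Ab4 G4 | C5 Bb4 C5 Bb4
Each cell is the previous one up a 3rd — so the unit is 4 notes.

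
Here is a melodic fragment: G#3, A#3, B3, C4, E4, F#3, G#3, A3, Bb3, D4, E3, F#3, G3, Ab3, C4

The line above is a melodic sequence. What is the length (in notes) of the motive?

5

Try groups of 5 (3 cells in 15 notes):
G#3 A#3 B3 C4 E4 | F#3 G#3 A3 Bb3 D4 | E3 F#3 G3 Ab3 C4
Every group is a transposition down a 2nd of the one before; no shorter unit works.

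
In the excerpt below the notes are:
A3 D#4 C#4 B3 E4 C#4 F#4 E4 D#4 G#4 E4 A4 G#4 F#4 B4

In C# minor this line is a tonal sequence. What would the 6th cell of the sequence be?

Unit = 5 notes; the statements start on A3, C#4, E4, moving up a 3rd each time.
Carrying on: G#4 → B4 → D#5.
From D#5 the diatonic shape gives D#5 G#5 F#5 E5 A5.

D#5 G#5 F#5 E5 A5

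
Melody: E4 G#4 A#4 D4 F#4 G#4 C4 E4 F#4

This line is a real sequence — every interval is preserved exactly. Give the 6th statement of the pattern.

Gb3 Bb3 C4

With a 3-note motive the entries are E4, D4, C4, each down a 2nd from the previous.
Extending down a 2nd: Bb3 → Ab3 → Gb3.
From Gb3 the exact shape gives Gb3 Bb3 C4.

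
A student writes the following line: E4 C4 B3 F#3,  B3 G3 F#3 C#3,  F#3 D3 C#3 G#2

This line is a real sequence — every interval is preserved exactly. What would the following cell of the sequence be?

With a 4-note motive the entries are E4, B3, F#3, each down a 4th from the previous.
From C#3 the exact shape gives C#3 A2 G#2 D#2.

C#3 A2 G#2 D#2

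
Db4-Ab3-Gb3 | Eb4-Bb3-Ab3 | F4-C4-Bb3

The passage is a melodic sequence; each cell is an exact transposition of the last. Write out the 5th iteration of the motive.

With a 3-note motive the entries are Db4, Eb4, F4, each up a 2nd from the previous.
Continuing the starts: G4 → A4.
So cell 5 is A4 E4 D4.

A4 E4 D4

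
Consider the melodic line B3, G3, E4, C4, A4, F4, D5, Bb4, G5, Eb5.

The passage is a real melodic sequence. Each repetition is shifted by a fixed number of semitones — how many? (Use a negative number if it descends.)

5

Taking 2-note groups, the heads are B3, E4, A4, D5, G5: the pattern moves up a 4th.
B3→E4 is 64 − 59 = 5 semitones.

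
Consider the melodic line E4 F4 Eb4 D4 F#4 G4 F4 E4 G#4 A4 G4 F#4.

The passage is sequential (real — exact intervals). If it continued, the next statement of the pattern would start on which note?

A#4

Taking 4-note groups, the heads are E4, F#4, G#4: the pattern moves up a 2nd.
One more step up a 2nd gives A#4.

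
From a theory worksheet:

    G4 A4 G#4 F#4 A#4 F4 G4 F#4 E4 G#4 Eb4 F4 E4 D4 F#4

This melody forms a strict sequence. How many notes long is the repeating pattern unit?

5

There are 15 notes; a 5-note unit gives 3 cells:
G4 A4 G#4 F#4 A#4 | F4 G4 F#4 E4 G#4 | Eb4 F4 E4 D4 F#4
That's a consistent down a 2nd shift per cell, and no other grouping gives one.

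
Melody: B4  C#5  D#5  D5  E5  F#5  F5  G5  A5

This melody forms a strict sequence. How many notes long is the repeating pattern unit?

Try groups of 3 (3 cells in 9 notes):
B4 C#5 D#5 | D5 E5 F#5 | F5 G5 A5
Each cell is the previous one up a 3rd — so the unit is 3 notes.

3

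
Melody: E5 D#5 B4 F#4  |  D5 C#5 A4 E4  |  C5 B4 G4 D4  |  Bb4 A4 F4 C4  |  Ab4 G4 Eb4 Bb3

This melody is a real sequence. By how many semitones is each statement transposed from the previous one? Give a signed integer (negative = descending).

-2

The 4-note cells begin on E5, D5, C5, Bb4, Ab4 — each down a 2nd from the last.
E5 to D5 spans -2 semitones.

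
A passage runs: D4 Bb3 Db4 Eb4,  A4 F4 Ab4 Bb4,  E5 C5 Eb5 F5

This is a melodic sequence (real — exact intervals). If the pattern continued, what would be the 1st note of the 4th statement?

Grouping in 4s, the 1st note of each cell is D4, A4, E5.
One more up a 5th gives B5.

B5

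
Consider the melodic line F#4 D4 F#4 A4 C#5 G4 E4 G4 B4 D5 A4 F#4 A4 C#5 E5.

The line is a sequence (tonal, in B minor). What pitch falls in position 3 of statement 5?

With 5-note cells, note 3 of each statement runs F#4, G4, A4.
Carrying that up a 2nd forward: B4 → C#5.

C#5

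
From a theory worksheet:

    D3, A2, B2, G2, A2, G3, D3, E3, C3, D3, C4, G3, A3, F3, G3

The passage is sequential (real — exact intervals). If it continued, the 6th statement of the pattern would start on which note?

With a 5-note motive the entries are D3, G3, C4, each up a 4th from the previous.
Continuing: F4 → Bb4 → Eb5. Statement 6 starts on Eb5.

Eb5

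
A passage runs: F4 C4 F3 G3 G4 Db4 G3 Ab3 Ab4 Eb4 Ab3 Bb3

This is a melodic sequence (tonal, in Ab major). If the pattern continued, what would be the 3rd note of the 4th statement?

Bb3

Grouping in 4s, the 3rd note of each cell is F3, G3, Ab3.
One more up a 2nd gives Bb3.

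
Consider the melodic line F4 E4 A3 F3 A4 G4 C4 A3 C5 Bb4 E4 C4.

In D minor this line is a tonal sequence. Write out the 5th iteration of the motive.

G5 F5 Bb4 G4

With a 4-note motive the entries are F4, A4, C5, each up a 3rd from the previous.
Extending up a 3rd: E5 → G5.
Statement 5 starts on G5 and keeps the same diatonic contour: G5 F5 Bb4 G4.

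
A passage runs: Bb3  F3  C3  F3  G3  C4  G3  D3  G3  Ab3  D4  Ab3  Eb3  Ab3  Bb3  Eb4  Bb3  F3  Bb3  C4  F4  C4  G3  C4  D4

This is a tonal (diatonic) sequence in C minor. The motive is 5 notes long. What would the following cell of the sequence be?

Taking 5-note groups, the heads are Bb3, C4, D4, Eb4, F4: the pattern moves up a 2nd.
From G4 the diatonic shape gives G4 D4 Ab3 D4 Eb4.

G4 D4 Ab3 D4 Eb4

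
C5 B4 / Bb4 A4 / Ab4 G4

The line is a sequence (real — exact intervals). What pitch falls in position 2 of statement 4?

Grouping in 2s, the 2nd note of each cell is B4, A4, G4.
From G4, down a 2nd gives F4.

F4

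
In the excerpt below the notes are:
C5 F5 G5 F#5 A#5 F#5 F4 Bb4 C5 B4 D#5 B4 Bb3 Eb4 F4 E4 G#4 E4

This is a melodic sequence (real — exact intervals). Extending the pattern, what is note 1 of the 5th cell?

Ab2

With 6-note cells, note 1 of each statement runs C5, F4, Bb3.
Carrying that down a 5th forward: Eb3 → Ab2.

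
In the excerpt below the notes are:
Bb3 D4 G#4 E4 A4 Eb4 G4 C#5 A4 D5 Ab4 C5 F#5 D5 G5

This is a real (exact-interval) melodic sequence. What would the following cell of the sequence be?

With a 5-note motive the entries are Bb3, Eb4, Ab4, each up a 4th from the previous.
So cell 4 is Db5 F5 B5 G5 C6.

Db5 F5 B5 G5 C6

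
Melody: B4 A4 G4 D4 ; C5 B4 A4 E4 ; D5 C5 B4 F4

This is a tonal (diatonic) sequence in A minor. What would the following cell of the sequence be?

With a 4-note motive the entries are B4, C5, D5, each up a 2nd from the previous.
From E5 the diatonic shape gives E5 D5 C5 G4.

E5 D5 C5 G4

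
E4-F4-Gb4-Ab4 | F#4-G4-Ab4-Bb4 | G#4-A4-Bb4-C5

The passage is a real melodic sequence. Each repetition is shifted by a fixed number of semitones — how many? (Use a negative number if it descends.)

With a 4-note motive the entries are E4, F#4, G#4, each up a 2nd from the previous.
E4 to F#4 spans +2 semitones.

2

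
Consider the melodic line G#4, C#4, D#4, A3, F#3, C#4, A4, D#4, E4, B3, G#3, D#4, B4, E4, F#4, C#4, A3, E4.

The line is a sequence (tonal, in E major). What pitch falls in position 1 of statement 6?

With 6-note cells, note 1 of each statement runs G#4, A4, B4.
Each moves up a 2nd. Continuing: C#5 → D#5 → E5.

E5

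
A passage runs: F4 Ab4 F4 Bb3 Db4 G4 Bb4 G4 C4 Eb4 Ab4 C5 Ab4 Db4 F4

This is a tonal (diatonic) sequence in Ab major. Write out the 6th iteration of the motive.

The 5-note cells begin on F4, G4, Ab4 — each up a 2nd from the last.
Carrying on: Bb4 → C5 → Db5.
Statement 6 starts on Db5 and keeps the same diatonic contour: Db5 F5 Db5 G4 Bb4.

Db5 F5 Db5 G4 Bb4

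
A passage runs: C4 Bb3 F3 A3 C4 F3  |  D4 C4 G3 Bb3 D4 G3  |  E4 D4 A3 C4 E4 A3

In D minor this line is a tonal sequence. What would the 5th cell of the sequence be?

Taking 6-note groups, the heads are C4, D4, E4: the pattern moves up a 2nd.
Extending up a 2nd: F4 → G4.
From G4 the diatonic shape gives G4 F4 C4 E4 G4 C4.

G4 F4 C4 E4 G4 C4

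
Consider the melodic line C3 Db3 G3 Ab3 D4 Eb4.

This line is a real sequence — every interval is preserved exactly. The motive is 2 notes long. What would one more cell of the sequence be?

A4 Bb4

Taking 2-note groups, the heads are C3, G3, D4: the pattern moves up a 5th.
From A4 the exact shape gives A4 Bb4.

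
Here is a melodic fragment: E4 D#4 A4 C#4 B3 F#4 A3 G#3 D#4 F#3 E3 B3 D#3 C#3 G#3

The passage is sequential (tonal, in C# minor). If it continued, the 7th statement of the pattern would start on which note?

G#2

The 3-note cells begin on E4, C#4, A3, F#3, D#3 — each down a 3rd from the last.
Continuing: B2 → G#2. Statement 7 starts on G#2.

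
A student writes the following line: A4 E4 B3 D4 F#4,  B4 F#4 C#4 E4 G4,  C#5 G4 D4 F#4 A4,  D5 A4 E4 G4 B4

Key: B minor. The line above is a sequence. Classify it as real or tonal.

tonal

Every note is diatonic to B minor.
Cell 1 has +4 semitones from note 4 to 5, but cell 2 has +3 — the interval quality changes while the contour stays the same, which is the hallmark of a tonal sequence.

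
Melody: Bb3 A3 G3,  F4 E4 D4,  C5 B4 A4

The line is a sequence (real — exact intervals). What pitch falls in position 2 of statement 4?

Grouping in 3s, the 2nd note of each cell is A3, E4, B4.
One more up a 5th gives F#5.

F#5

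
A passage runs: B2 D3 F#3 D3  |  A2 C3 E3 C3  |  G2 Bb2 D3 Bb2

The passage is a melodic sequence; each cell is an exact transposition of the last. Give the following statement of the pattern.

With a 4-note motive the entries are B2, A2, G2, each down a 2nd from the previous.
So cell 4 is F2 Ab2 C3 Ab2.

F2 Ab2 C3 Ab2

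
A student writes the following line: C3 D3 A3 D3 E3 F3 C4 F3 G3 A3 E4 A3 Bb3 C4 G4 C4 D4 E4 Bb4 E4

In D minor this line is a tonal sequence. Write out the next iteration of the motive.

Taking 4-note groups, the heads are C3, E3, G3, Bb3, D4: the pattern moves up a 3rd.
So cell 6 is F4 G4 D5 G4.

F4 G4 D5 G4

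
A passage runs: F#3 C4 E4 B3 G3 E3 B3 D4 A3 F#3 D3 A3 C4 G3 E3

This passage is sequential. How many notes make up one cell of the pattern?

There are 15 notes; a 5-note unit gives 3 cells:
F#3 C4 E4 B3 G3 | E3 B3 D4 A3 F#3 | D3 A3 C4 G3 E3
That's a consistent down a 2nd shift per cell, and no other grouping gives one.

5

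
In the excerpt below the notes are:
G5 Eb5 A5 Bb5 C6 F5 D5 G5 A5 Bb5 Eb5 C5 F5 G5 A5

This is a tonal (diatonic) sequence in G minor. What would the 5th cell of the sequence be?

C5 A4 D5 Eb5 F5

With a 5-note motive the entries are G5, F5, Eb5, each down a 2nd from the previous.
Extending down a 2nd: D5 → C5.
From C5 the diatonic shape gives C5 A4 D5 Eb5 F5.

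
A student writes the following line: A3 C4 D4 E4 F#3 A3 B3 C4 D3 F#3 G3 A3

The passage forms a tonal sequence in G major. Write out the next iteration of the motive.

B2 D3 E3 F#3

With a 4-note motive the entries are A3, F#3, D3, each down a 3rd from the previous.
Statement 4 starts on B2 and keeps the same diatonic contour: B2 D3 E3 F#3.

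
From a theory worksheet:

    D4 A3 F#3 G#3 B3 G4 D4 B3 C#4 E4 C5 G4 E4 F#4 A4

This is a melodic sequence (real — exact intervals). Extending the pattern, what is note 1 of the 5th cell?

With 5-note cells, note 1 of each statement runs D4, G4, C5.
Each moves up a 4th. Continuing: F5 → Bb5.

Bb5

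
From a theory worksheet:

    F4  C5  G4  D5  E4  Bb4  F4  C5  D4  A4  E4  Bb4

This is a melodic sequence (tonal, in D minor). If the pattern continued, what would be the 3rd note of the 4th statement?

D4

With 4-note cells, note 3 of each statement runs G4, F4, E4.
One more down a 2nd gives D4.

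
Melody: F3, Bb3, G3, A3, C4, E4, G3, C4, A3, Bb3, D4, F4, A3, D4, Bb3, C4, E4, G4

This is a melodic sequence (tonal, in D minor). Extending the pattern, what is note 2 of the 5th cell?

Grouping in 6s, the 2nd note of each cell is Bb3, C4, D4.
Extending up a 2nd: E4 → F4.

F4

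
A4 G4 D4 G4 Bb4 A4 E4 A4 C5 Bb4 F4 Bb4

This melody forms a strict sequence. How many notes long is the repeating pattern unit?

There are 12 notes; a 4-note unit gives 3 cells:
A4 G4 D4 G4 | Bb4 A4 E4 A4 | C5 Bb4 F4 Bb4
Every group is a transposition up a 2nd of the one before; no shorter unit works.

4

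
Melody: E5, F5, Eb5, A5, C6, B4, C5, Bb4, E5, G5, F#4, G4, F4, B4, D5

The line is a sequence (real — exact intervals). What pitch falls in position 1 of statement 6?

D#3

With 5-note cells, note 1 of each statement runs E5, B4, F#4.
Carrying that down a 4th forward: C#4 → G#3 → D#3.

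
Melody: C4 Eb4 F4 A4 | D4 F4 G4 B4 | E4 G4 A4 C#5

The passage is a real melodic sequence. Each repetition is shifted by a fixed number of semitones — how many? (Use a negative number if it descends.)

2

Unit = 4 notes; the statements start on C4, D4, E4, moving up a 2nd each time.
Counting half-steps from C4 to D4: 2.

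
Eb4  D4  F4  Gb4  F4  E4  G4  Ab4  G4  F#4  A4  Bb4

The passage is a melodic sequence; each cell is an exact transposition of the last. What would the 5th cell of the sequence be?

B4 A#4 C#5 D5

Unit = 4 notes; the statements start on Eb4, F4, G4, moving up a 2nd each time.
Extending up a 2nd: A4 → B4.
Statement 5 starts on B4 and keeps the same exact contour: B4 A#4 C#5 D5.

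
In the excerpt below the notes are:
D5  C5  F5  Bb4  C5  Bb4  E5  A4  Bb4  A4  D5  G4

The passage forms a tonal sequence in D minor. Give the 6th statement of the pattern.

With a 4-note motive the entries are D5, C5, Bb4, each down a 2nd from the previous.
Extending down a 2nd: A4 → G4 → F4.
From F4 the diatonic shape gives F4 E4 A4 D4.

F4 E4 A4 D4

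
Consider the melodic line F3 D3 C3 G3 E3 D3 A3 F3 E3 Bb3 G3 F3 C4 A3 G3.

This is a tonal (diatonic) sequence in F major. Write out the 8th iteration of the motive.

F4 D4 C4

Taking 3-note groups, the heads are F3, G3, A3, Bb3, C4: the pattern moves up a 2nd.
Extending up a 2nd: D4 → E4 → F4.
From F4 the diatonic shape gives F4 D4 C4.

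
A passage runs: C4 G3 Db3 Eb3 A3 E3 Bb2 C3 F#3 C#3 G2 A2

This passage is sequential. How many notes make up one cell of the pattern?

Try groups of 4 (3 cells in 12 notes):
C4 G3 Db3 Eb3 | A3 E3 Bb2 C3 | F#3 C#3 G2 A2
That's a consistent down a 3rd shift per cell, and no other grouping gives one.

4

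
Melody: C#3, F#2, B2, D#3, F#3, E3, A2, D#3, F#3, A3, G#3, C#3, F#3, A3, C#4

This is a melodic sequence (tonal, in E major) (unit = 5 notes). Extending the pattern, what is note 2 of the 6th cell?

With 5-note cells, note 2 of each statement runs F#2, A2, C#3.
Extending up a 3rd: E3 → G#3 → B3.

B3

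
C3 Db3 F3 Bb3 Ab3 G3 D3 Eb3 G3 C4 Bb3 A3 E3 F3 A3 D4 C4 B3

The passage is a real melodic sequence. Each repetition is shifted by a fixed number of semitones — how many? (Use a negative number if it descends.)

2

The 6-note cells begin on C3, D3, E3 — each up a 2nd from the last.
C3 to D3 spans +2 semitones.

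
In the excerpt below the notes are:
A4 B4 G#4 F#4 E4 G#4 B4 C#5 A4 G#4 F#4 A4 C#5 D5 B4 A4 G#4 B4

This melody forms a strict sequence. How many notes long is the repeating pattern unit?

18 notes total. Splitting into 3 groups of 6:
A4 B4 G#4 F#4 E4 G#4 | B4 C#5 A4 G#4 F#4 A4 | C#5 D5 B4 A4 G#4 B4
That's a consistent up a 2nd shift per cell, and no other grouping gives one.

6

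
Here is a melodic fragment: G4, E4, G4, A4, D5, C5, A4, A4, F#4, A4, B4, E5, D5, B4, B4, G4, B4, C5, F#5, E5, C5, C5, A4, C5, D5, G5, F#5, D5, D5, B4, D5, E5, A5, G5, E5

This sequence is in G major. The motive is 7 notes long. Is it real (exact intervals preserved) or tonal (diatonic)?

Every note is diatonic to G major.
Cell 1 has -3 semitones from note 1 to 2, but cell 3 has -4 — the interval quality changes while the contour stays the same, which is the hallmark of a tonal sequence.

tonal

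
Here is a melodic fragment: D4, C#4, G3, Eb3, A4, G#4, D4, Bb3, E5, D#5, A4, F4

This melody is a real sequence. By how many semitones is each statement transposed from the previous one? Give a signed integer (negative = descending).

The 4-note cells begin on D4, A4, E5 — each up a 5th from the last.
D4 to A4 spans +7 semitones.

7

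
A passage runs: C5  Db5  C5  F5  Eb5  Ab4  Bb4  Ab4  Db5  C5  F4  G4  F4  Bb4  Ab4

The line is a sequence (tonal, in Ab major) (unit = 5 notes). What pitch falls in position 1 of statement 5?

The unit is 5 notes. Position-1 pitches of the 3 shown cells: C5, Ab4, F4.
Each moves down a 3rd. Continuing: Db4 → Bb3.

Bb3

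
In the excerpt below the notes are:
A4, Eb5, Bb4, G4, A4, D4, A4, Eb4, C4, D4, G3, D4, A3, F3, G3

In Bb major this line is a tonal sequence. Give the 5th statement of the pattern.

F2 C3 G2 Eb2 F2

Unit = 5 notes; the statements start on A4, D4, G3, moving down a 5th each time.
Continuing the starts: C3 → F2.
From F2 the diatonic shape gives F2 C3 G2 Eb2 F2.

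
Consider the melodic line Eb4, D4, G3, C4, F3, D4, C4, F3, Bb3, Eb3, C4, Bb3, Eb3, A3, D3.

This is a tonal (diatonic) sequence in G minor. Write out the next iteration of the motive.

Bb3 A3 D3 G3 C3

Taking 5-note groups, the heads are Eb4, D4, C4: the pattern moves down a 2nd.
So cell 4 is Bb3 A3 D3 G3 C3.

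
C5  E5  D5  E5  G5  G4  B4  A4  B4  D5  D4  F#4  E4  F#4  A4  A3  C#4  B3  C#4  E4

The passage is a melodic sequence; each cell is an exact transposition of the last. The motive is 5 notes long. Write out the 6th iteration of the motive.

Unit = 5 notes; the statements start on C5, G4, D4, A3, moving down a 4th each time.
Carrying on: E3 → B2.
So cell 6 is B2 D#3 C#3 D#3 F#3.

B2 D#3 C#3 D#3 F#3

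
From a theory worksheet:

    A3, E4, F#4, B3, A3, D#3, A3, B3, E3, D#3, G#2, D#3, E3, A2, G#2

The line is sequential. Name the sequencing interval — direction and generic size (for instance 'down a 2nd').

The 5-note cells begin on A3, D#3, G#2 — each down a 5th from the last.
From A3 to D#3: down a 5th.

down a 5th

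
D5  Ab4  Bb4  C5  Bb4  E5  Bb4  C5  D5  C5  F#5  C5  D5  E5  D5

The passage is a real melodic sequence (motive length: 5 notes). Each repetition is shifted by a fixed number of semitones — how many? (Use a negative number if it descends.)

The 5-note cells begin on D5, E5, F#5 — each up a 2nd from the last.
Counting half-steps from D5 to E5: 2.

2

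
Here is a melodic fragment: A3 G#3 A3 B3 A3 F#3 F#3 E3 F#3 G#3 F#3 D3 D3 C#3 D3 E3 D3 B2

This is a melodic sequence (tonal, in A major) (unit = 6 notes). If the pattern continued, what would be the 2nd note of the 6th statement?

D2

With 6-note cells, note 2 of each statement runs G#3, E3, C#3.
Each moves down a 3rd. Continuing: A2 → F#2 → D2.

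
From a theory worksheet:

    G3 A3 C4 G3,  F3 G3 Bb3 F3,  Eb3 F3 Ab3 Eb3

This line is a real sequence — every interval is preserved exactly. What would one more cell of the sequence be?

Db3 Eb3 Gb3 Db3

Taking 4-note groups, the heads are G3, F3, Eb3: the pattern moves down a 2nd.
So cell 4 is Db3 Eb3 Gb3 Db3.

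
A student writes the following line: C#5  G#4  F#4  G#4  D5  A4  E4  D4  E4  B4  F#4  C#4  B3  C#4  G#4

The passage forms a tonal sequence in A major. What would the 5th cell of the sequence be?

The 5-note cells begin on C#5, A4, F#4 — each down a 3rd from the last.
Carrying on: D4 → B3.
From B3 the diatonic shape gives B3 F#3 E3 F#3 C#4.

B3 F#3 E3 F#3 C#4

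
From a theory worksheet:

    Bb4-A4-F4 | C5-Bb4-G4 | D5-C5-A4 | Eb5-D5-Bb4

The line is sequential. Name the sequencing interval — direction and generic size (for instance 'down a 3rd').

Taking 3-note groups, the heads are Bb4, C5, D5, Eb5: the pattern moves up a 2nd.
From Bb4 to C5: up a 2nd.

up a 2nd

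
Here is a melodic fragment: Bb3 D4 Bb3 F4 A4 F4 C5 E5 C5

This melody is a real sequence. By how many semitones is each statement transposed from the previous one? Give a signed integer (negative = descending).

7

Unit = 3 notes; the statements start on Bb3, F4, C5, moving up a 5th each time.
Counting half-steps from Bb3 to F4: 7.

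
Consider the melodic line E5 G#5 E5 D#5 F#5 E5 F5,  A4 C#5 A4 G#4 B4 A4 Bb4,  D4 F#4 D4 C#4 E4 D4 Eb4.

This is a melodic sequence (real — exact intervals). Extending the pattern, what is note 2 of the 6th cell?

A2

The unit is 7 notes. Position-2 pitches of the 3 shown cells: G#5, C#5, F#4.
Each moves down a 5th. Continuing: B3 → E3 → A2.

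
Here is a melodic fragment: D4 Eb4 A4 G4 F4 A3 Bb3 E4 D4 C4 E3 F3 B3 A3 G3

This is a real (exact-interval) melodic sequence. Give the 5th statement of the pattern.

Unit = 5 notes; the statements start on D4, A3, E3, moving down a 4th each time.
Extending down a 4th: B2 → F#2.
Statement 5 starts on F#2 and keeps the same exact contour: F#2 G2 C#3 B2 A2.

F#2 G2 C#3 B2 A2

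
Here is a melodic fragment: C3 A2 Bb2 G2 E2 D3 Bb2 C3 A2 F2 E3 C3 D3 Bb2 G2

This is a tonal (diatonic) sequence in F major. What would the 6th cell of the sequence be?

With a 5-note motive the entries are C3, D3, E3, each up a 2nd from the previous.
Continuing the starts: F3 → G3 → A3.
From A3 the diatonic shape gives A3 F3 G3 E3 C3.

A3 F3 G3 E3 C3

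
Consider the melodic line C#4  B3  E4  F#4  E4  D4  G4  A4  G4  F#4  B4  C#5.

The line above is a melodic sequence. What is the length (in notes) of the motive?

4

12 notes total. Splitting into 3 groups of 4:
C#4 B3 E4 F#4 | E4 D4 G4 A4 | G4 F#4 B4 C#5
Every group is a transposition up a 3rd of the one before; no shorter unit works.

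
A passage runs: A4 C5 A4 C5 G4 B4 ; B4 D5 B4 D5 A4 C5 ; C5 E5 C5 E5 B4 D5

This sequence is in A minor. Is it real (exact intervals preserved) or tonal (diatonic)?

Every note is diatonic to A minor.
Cell 1 has +4 semitones from note 5 to 6, but cell 2 has +3 — the interval quality changes while the contour stays the same, which is the hallmark of a tonal sequence.

tonal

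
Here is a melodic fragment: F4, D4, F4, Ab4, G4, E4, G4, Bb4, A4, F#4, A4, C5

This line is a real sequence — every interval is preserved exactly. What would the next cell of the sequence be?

Taking 4-note groups, the heads are F4, G4, A4: the pattern moves up a 2nd.
From B4 the exact shape gives B4 G#4 B4 D5.

B4 G#4 B4 D5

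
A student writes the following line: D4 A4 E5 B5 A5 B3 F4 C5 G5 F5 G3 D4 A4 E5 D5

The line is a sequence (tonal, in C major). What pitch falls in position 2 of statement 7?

C3

With 5-note cells, note 2 of each statement runs A4, F4, D4.
Carrying that down a 3rd forward: B3 → G3 → E3 → C3.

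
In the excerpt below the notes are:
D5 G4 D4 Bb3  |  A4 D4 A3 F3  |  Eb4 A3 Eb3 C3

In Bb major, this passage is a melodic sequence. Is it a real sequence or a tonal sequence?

Every note is diatonic to Bb major.
Cell 1 has -7 semitones from note 1 to 2, but cell 3 has -6 — the interval quality changes while the contour stays the same, which is the hallmark of a tonal sequence.

tonal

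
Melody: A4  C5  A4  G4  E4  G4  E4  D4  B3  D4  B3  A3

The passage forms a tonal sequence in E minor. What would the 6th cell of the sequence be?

G2 B2 G2 F#2

With a 4-note motive the entries are A4, E4, B3, each down a 4th from the previous.
Carrying on: F#3 → C3 → G2.
Statement 6 starts on G2 and keeps the same diatonic contour: G2 B2 G2 F#2.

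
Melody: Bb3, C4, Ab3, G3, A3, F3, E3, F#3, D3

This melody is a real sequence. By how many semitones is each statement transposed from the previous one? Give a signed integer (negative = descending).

-3

Taking 3-note groups, the heads are Bb3, G3, E3: the pattern moves down a 3rd.
Bb3 to G3 spans -3 semitones.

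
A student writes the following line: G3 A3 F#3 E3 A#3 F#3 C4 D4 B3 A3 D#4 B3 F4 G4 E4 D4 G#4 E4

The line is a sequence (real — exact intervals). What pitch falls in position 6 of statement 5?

D5

The unit is 6 notes. Position-6 pitches of the 3 shown cells: F#3, B3, E4.
Each moves up a 4th. Continuing: A4 → D5.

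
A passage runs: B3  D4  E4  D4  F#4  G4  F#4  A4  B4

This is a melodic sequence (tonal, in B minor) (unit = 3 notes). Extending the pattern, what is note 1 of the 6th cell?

E5

Grouping in 3s, the 1st note of each cell is B3, D4, F#4.
Extending up a 3rd: A4 → C#5 → E5.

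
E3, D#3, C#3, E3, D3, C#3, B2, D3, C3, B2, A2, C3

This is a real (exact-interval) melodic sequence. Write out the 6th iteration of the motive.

Gb2 F2 Eb2 Gb2

Taking 4-note groups, the heads are E3, D3, C3: the pattern moves down a 2nd.
Carrying on: Bb2 → Ab2 → Gb2.
Statement 6 starts on Gb2 and keeps the same exact contour: Gb2 F2 Eb2 Gb2.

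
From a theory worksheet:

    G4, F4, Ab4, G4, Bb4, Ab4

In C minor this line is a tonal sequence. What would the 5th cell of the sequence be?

Taking 2-note groups, the heads are G4, Ab4, Bb4: the pattern moves up a 2nd.
Carrying on: C5 → D5.
Statement 5 starts on D5 and keeps the same diatonic contour: D5 C5.

D5 C5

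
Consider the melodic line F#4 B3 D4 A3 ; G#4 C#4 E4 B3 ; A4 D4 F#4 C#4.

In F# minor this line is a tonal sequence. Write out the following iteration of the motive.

Unit = 4 notes; the statements start on F#4, G#4, A4, moving up a 2nd each time.
From B4 the diatonic shape gives B4 E4 G#4 D4.

B4 E4 G#4 D4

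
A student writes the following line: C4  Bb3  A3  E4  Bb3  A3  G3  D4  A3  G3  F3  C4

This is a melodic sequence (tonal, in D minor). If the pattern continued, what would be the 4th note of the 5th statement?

A3

Grouping in 4s, the 4th note of each cell is E4, D4, C4.
Extending down a 2nd: Bb3 → A3.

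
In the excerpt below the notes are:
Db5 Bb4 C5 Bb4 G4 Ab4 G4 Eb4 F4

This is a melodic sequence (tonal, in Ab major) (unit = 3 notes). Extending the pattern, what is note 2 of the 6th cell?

F3

Grouping in 3s, the 2nd note of each cell is Bb4, G4, Eb4.
Carrying that down a 3rd forward: C4 → Ab3 → F3.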